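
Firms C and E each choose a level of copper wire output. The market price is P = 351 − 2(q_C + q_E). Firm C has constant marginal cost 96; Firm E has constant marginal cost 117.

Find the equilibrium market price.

188

Firm C's profit: π = q_C(351 − 2(q_C + q_E)) − 96q_C.
∂π/∂q_C = 255 − 4q_C − 2q_E = 0, so q_C = 63.75 − 0.5q_E.
By the same steps for E: q_E = 58.5 − 0.5q_C.
Solving the two reaction functions simultaneously: (1 − (−0.5)(−0.5))q_C = 63.75 − 0.5·58.5, so 0.75q_C = 34.5 and q_C = 46.
Then q_E = 58.5 − 0.5·46 = 35.5.
Equilibrium price: P = 351 − 2·81.5 = 188.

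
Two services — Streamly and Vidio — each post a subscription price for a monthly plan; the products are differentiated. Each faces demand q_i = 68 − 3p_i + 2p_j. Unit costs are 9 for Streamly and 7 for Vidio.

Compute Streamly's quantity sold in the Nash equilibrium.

43.125

Streamly's profit: π = (p_{Streamly} − 9)(68 − 3p_{Streamly} + 2p_{Vidio}).
∂π/∂p_{Streamly} = 95 − 6p_{Streamly} + 2p_{Vidio} = 0 ⇒ p_{Streamly} = 95/6 + (1/3)p_{Vidio}.
Similarly p_{Vidio} = 89/6 + (1/3)p_{Streamly}.
Solving the two reaction functions simultaneously: (1 − (1/3)(1/3))p_{Streamly} = 95/6 + (1/3)·(89/6), so (8/9)p_{Streamly} = 187/9 and p_{Streamly} = 23.375.
Then p_{Vidio} = 89/6 + (1/3)·23.375 = 22.625.
q_{Streamly} = 68 − 3·23.375 + 2·22.625 = 43.125.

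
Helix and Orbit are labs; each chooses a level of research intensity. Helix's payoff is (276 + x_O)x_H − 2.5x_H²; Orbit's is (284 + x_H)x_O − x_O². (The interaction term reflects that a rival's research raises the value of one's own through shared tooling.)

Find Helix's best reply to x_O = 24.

60

Expanding Helix's payoff: 276x_H + x_Ox_H − 2.5x_H².
∂π/∂x_H = 276 + x_O − 5x_H = 0, so x_H = 55.2 + 0.2x_O.
At x_O = 24: x_H = 55.2 + 0.2·24 = 60.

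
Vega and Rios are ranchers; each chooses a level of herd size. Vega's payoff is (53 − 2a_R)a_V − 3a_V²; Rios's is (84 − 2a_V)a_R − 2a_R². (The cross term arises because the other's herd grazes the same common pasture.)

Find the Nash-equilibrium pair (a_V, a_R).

Expanding Vega's payoff: 53a_V − 2a_Ra_V − 3a_V².
∂π/∂a_V = 53 − 2a_R − 6a_V = 0, so a_V = 53/6 − (1/3)a_R.
Likewise for Rios: a_R = 21 − 0.5a_V.
Solving the two reaction functions simultaneously: (1 − (−1/3)(−0.5))a_V = 53/6 − (1/3)·21, so (5/6)a_V = 11/6 and a_V = 2.2.
Then a_R = 21 − 0.5·2.2 = 19.9.

2.2, 19.9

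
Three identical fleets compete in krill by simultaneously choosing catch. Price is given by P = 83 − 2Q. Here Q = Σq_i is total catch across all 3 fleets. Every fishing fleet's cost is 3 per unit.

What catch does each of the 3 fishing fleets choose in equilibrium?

10

A representative fishing fleet's profit is π_i = q_i(83 − 2Q) − 3q_i, with Q = q_i + Σ_{j≠i} q_j.
First-order condition: 80 − 4q_i − 2Σ_{j≠i} q_j = 0.
With identical fishing fleets, set every q_j = q: then 80 − 4q − 4q = 0, i.e. q = 80/8 = 10.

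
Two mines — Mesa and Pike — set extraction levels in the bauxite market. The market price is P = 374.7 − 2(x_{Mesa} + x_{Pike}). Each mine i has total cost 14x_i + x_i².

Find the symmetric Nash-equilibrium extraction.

45.0875

Mine Mesa's profit: π = x_{Mesa}(374.7 − 2(x_{Mesa} + x_{Pike})) − 14x_{Mesa} − x_{Mesa}².
∂π/∂x_{Mesa} = 360.7 − 6x_{Mesa} − 2x_{Pike} = 0, so x_{Mesa} = 3607/60 − (1/3)x_{Pike}.
By symmetry x_{Pike} = x_{Mesa}; substituting into the reaction function, (4/3)x_{Mesa} = 3607/60 and x_{Mesa} = 45.0875.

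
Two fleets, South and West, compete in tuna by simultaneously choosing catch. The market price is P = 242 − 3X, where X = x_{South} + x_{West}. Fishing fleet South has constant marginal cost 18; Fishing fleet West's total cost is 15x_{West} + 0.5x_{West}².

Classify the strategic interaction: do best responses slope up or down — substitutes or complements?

strategic substitutes

Fishing fleet South's profit: π = x_{South}(242 − 3(x_{South} + x_{West})) − 18x_{South}.
∂π/∂x_{South} = 224 − 6x_{South} − 3x_{West} = 0, so x_{South} = 112/3 − 0.5x_{West}.
The best-response slope dx_{South}/dx_{West} = −0.5 < 0: the reaction function is downward-sloping, so the choices are strategic substitutes.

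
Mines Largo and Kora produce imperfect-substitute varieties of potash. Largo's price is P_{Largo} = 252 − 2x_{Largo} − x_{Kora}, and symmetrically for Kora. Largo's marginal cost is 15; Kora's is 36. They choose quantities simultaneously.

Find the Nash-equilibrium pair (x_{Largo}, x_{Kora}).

48.8, 41.8

Mine Largo's profit: π = x_{Largo}(252 − 2x_{Largo} − x_{Kora}) − 15x_{Largo}.
∂π/∂x_{Largo} = 237 − 4x_{Largo} − x_{Kora} = 0 ⇒ x_{Largo} = 59.25 − 0.25x_{Kora}.
Similarly x_{Kora} = 54 − 0.25x_{Largo}.
Plugging x_{Kora} into Largo's best response: x_{Largo} = 59.25 − 0.25(54 − 0.25x_{Largo}) ⇒ 0.9375x_{Largo} = 45.75, so x_{Largo} = 48.8.
Then x_{Kora} = 54 − 0.25·48.8 = 41.8.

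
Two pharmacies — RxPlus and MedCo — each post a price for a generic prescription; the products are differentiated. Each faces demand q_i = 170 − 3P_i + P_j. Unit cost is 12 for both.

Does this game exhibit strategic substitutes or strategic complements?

strategic complements

RxPlus's profit: π = (P_{RxPlus} − 12)(170 − 3P_{RxPlus} + P_{MedCo}).
∂π/∂P_{RxPlus} = 206 − 6P_{RxPlus} + P_{MedCo} = 0 ⇒ P_{RxPlus} = 103/3 + (1/6)P_{MedCo}.
The best-response slope dP_{RxPlus}/dP_{MedCo} = 1/6 > 0: the reaction function is upward-sloping, so the choices are strategic complements.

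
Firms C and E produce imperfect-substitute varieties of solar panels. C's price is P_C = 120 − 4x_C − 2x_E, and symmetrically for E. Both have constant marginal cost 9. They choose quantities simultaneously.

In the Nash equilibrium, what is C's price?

53.4

Firm C's profit: π = x_C(120 − 4x_C − 2x_E) − 9x_C.
∂π/∂x_C = 111 − 8x_C − 2x_E = 0 ⇒ x_C = 13.875 − 0.25x_E.
By symmetry x_E = x_C; substituting into the reaction function, 1.25x_C = 13.875 and x_C = 11.1.
P_C = 120 − 4·11.1 − 2·11.1 = 53.4.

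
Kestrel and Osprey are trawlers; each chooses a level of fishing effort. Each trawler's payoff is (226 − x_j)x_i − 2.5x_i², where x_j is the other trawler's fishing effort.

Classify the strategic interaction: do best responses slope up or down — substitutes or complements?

strategic substitutes

Kestrel's payoff is (226 − x_O)x_K − 2.5x_K².
∂π/∂x_K = 226 − x_O − 5x_K = 0, so x_K = 45.2 − 0.2x_O.
The best-response slope dx_K/dx_O = −0.2 < 0: the reaction function is downward-sloping, so the choices are strategic substitutes.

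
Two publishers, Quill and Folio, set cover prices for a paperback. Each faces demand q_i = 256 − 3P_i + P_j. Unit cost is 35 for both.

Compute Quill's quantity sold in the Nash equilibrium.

Quill's profit: π = (P_{Quill} − 35)(256 − 3P_{Quill} + P_{Folio}).
∂π/∂P_{Quill} = 361 − 6P_{Quill} + P_{Folio} = 0 ⇒ P_{Quill} = 361/6 + (1/6)P_{Folio}.
By symmetry P_{Folio} = P_{Quill}; substituting into the reaction function, (5/6)P_{Quill} = 361/6 and P_{Quill} = 72.2.
q_{Quill} = 256 − 3·72.2 + 72.2 = 111.6.

111.6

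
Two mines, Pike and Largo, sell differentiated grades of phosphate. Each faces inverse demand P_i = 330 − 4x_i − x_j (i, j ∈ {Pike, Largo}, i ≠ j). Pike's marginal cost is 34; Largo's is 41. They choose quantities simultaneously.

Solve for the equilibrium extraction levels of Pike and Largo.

33, 32

Mine Pike's profit: π = x_{Pike}(330 − 4x_{Pike} − x_{Largo}) − 34x_{Pike}.
∂π/∂x_{Pike} = 296 − 8x_{Pike} − x_{Largo} = 0 ⇒ x_{Pike} = 37 − 0.125x_{Largo}.
Similarly x_{Largo} = 36.125 − 0.125x_{Pike}.
Solving the two reaction functions simultaneously: (1 − (−0.125)(−0.125))x_{Pike} = 37 − 0.125·36.125, so (63/64)x_{Pike} = 2079/64 and x_{Pike} = 33.
Then x_{Largo} = 36.125 − 0.125·33 = 32.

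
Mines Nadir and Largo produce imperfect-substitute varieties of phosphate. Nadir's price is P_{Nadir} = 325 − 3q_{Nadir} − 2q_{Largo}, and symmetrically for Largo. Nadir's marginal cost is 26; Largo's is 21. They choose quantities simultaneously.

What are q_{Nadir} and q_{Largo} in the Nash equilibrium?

37.0625, 38.3125

Mine Nadir's profit: π = q_{Nadir}(325 − 3q_{Nadir} − 2q_{Largo}) − 26q_{Nadir}.
∂π/∂q_{Nadir} = 299 − 6q_{Nadir} − 2q_{Largo} = 0 ⇒ q_{Nadir} = 299/6 − (1/3)q_{Largo}.
Similarly q_{Largo} = 152/3 − (1/3)q_{Nadir}.
Substituting the second reaction function into the first: q_{Nadir} = 299/6 − (1/3)(152/3 − (1/3)q_{Nadir}), which gives (8/9)q_{Nadir} = 593/18 ⇒ q_{Nadir} = 37.0625.
Then q_{Largo} = 152/3 − (1/3)·37.0625 = 38.3125.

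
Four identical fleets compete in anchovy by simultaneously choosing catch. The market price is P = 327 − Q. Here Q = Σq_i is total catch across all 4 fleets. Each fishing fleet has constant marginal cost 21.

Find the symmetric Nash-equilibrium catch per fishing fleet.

A representative fishing fleet's profit is π_i = q_i(327 − Q) − 21q_i, with Q = q_i + Σ_{j≠i} q_j.
First-order condition: 306 − 2q_i − Σ_{j≠i} q_j = 0.
In a symmetric equilibrium every fishing fleet chooses the same q, so Σ_{j≠i} q_j = 3q. The condition becomes 306 − 5q = 0, giving q = 306/5 = 61.2.

61.2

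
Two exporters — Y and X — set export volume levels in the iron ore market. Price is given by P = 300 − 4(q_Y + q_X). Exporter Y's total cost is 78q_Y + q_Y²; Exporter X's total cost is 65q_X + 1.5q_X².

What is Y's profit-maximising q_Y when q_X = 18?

15

Exporter Y's profit: π = q_Y(300 − 4(q_Y + q_X)) − 78q_Y − q_Y².
∂π/∂q_Y = 222 − 10q_Y − 4q_X = 0, so q_Y = 22.2 − 0.4q_X.
At q_X = 18: q_Y = 22.2 − 0.4·18 = 15.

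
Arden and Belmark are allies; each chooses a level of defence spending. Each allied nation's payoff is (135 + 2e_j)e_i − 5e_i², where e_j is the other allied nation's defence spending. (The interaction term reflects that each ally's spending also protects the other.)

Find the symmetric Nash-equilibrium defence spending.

16.875

Arden's payoff is (135 + 2e_B)e_A − 5e_A².
∂π/∂e_A = 135 + 2e_B − 10e_A = 0, so e_A = 13.5 + 0.2e_B.
Setting e_A = e_B in the reaction function: e_A = 13.5 + 0.2e_A, so e_A = 13.5 / 0.8 = 16.875.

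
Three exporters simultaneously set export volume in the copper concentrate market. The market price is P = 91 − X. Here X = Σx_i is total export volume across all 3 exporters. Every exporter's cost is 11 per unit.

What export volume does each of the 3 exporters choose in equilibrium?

20

A representative exporter's profit is π_i = x_i(91 − X) − 11x_i, with X = x_i + Σ_{j≠i} x_j.
First-order condition: 80 − 2x_i − Σ_{j≠i} x_j = 0.
Imposing symmetry (x_j = x for all j) turns Σ_{j≠i} x_j into 2x, so 80 = 4x and x = 20.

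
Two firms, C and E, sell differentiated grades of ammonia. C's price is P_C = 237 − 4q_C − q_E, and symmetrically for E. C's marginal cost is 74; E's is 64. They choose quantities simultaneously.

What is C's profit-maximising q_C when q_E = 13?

18.75

Firm C's profit: π = q_C(237 − 4q_C − q_E) − 74q_C.
∂π/∂q_C = 163 − 8q_C − q_E = 0 ⇒ q_C = 20.375 − 0.125q_E.
At q_E = 13: q_C = 20.375 − 0.125·13 = 18.75.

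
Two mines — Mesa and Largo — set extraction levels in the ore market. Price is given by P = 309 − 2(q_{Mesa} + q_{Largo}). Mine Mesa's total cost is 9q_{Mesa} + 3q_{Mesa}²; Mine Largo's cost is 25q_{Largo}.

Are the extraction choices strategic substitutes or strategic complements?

Mine Mesa's profit: π = q_{Mesa}(309 − 2(q_{Mesa} + q_{Largo})) − 9q_{Mesa} − 3q_{Mesa}².
∂π/∂q_{Mesa} = 300 − 10q_{Mesa} − 2q_{Largo} = 0, so q_{Mesa} = 30 − 0.2q_{Largo}.
The best-response slope dq_{Mesa}/dq_{Largo} = −0.2 < 0: the reaction function is downward-sloping, so the choices are strategic substitutes.

strategic substitutes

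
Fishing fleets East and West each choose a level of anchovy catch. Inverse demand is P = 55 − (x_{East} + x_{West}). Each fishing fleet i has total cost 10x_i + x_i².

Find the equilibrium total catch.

Fishing fleet East's profit: π = x_{East}(55 − (x_{East} + x_{West})) − 10x_{East} − x_{East}².
∂π/∂x_{East} = 45 − 4x_{East} − x_{West} = 0, so x_{East} = 11.25 − 0.25x_{West}.
The game is symmetric, so in equilibrium x_{West} = x_{East}: the reaction function gives 1.25x_{East} = 11.25, hence x_{East} = 9.
Total catch: 9 + 9 = 18.

18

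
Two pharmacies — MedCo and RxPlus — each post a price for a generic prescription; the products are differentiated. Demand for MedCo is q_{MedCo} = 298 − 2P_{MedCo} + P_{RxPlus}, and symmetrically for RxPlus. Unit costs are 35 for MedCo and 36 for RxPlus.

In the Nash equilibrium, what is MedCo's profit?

15417.68

MedCo's profit: π = (P_{MedCo} − 35)(298 − 2P_{MedCo} + P_{RxPlus}).
∂π/∂P_{MedCo} = 368 − 4P_{MedCo} + P_{RxPlus} = 0 ⇒ P_{MedCo} = 92 + 0.25P_{RxPlus}.
Similarly P_{RxPlus} = 92.5 + 0.25P_{MedCo}.
Substituting the second reaction function into the first: P_{MedCo} = 92 + 0.25(92.5 + 0.25P_{MedCo}), which gives 0.9375P_{MedCo} = 115.125 ⇒ P_{MedCo} = 122.8.
Then P_{RxPlus} = 92.5 + 0.25·122.8 = 123.2.
q_{MedCo} = 298 − 2·122.8 + 123.2 = 175.6.
Profit = (122.8 − 35)·175.6 = 15417.68.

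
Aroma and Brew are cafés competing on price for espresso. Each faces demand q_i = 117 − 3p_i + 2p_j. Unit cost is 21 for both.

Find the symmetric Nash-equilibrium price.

45

Aroma's profit: π = (p_{Aroma} − 21)(117 − 3p_{Aroma} + 2p_{Brew}).
∂π/∂p_{Aroma} = 180 − 6p_{Aroma} + 2p_{Brew} = 0 ⇒ p_{Aroma} = 30 + (1/3)p_{Brew}.
By symmetry p_{Brew} = p_{Aroma}; substituting into the reaction function, (2/3)p_{Aroma} = 30 and p_{Aroma} = 45.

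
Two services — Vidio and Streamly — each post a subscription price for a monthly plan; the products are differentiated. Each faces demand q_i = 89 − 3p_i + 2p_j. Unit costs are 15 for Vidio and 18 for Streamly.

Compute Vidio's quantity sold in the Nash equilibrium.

Vidio's profit: π = (p_{Vidio} − 15)(89 − 3p_{Vidio} + 2p_{Streamly}).
∂π/∂p_{Vidio} = 134 − 6p_{Vidio} + 2p_{Streamly} = 0 ⇒ p_{Vidio} = 67/3 + (1/3)p_{Streamly}.
Similarly p_{Streamly} = 143/6 + (1/3)p_{Vidio}.
Plugging p_{Streamly} into Vidio's best response: p_{Vidio} = 67/3 + (1/3)(143/6 + (1/3)p_{Vidio}) ⇒ (8/9)p_{Vidio} = 545/18, so p_{Vidio} = 34.0625.
Then p_{Streamly} = 143/6 + (1/3)·34.0625 = 35.1875.
q_{Vidio} = 89 − 3·34.0625 + 2·35.1875 = 57.1875.

57.1875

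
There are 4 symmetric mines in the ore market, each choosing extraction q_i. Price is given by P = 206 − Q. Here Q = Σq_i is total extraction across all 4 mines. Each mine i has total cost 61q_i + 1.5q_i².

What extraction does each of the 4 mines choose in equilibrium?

18.125

A representative mine's profit is π_i = q_i(206 − Q) − 61q_i − 1.5q_i², with Q = q_i + Σ_{j≠i} q_j.
First-order condition: 145 − 5q_i − Σ_{j≠i} q_j = 0.
In a symmetric equilibrium every mine chooses the same q, so Σ_{j≠i} q_j = 3q. The condition becomes 145 − 8q = 0, giving q = 145/8 = 18.125.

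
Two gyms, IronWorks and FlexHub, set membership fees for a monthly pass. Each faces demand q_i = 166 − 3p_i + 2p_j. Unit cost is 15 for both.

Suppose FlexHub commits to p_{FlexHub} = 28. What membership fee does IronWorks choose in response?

44.5

IronWorks's profit: π = (p_{IronWorks} − 15)(166 − 3p_{IronWorks} + 2p_{FlexHub}).
∂π/∂p_{IronWorks} = 211 − 6p_{IronWorks} + 2p_{FlexHub} = 0 ⇒ p_{IronWorks} = 211/6 + (1/3)p_{FlexHub}.
At p_{FlexHub} = 28: p_{IronWorks} = 211/6 + (1/3)·28 = 44.5.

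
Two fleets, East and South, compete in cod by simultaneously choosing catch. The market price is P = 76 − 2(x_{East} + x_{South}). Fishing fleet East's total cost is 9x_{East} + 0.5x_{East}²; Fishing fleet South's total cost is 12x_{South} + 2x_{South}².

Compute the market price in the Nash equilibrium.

Fishing fleet East's profit: π = x_{East}(76 − 2(x_{East} + x_{South})) − 9x_{East} − 0.5x_{East}².
∂π/∂x_{East} = 67 − 5x_{East} − 2x_{South} = 0, so x_{East} = 13.4 − 0.4x_{South}.
For South: ∂π/∂x_{South} = 64 − 8x_{South} − 2x_{East} = 0 ⇒ x_{South} = 8 − 0.25x_{East}.
Substituting the second reaction function into the first: x_{East} = 13.4 − 0.4(8 − 0.25x_{East}), which gives 0.9x_{East} = 10.2 ⇒ x_{East} = 34/3.
Then x_{South} = 8 − 0.25·(34/3) = 31/6.
Equilibrium price: P = 76 − 2·16.5 = 43.

43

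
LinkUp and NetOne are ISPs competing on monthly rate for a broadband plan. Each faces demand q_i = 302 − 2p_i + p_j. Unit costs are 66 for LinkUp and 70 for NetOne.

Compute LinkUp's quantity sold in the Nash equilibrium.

158.4

LinkUp's profit: π = (p_{LinkUp} − 66)(302 − 2p_{LinkUp} + p_{NetOne}).
∂π/∂p_{LinkUp} = 434 − 4p_{LinkUp} + p_{NetOne} = 0 ⇒ p_{LinkUp} = 108.5 + 0.25p_{NetOne}.
Similarly p_{NetOne} = 110.5 + 0.25p_{LinkUp}.
Plugging p_{NetOne} into LinkUp's best response: p_{LinkUp} = 108.5 + 0.25(110.5 + 0.25p_{LinkUp}) ⇒ 0.9375p_{LinkUp} = 136.125, so p_{LinkUp} = 145.2.
Then p_{NetOne} = 110.5 + 0.25·145.2 = 146.8.
q_{LinkUp} = 302 − 2·145.2 + 146.8 = 158.4.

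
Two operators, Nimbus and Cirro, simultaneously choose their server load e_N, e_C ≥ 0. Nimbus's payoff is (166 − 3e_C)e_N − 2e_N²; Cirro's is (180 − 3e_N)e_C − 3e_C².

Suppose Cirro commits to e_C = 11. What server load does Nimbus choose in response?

Expanding Nimbus's payoff: 166e_N − 3e_Ce_N − 2e_N².
∂π/∂e_N = 166 − 3e_C − 4e_N = 0, so e_N = 41.5 − 0.75e_C.
At e_C = 11: e_N = 41.5 − 0.75·11 = 33.25.

33.25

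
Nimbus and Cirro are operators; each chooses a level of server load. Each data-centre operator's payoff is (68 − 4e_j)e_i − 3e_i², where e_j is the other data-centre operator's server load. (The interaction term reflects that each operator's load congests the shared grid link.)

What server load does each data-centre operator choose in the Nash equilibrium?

6.8

Nimbus's payoff is (68 − 4e_C)e_N − 3e_N².
∂π/∂e_N = 68 − 4e_C − 6e_N = 0, so e_N = 34/3 − (2/3)e_C.
The game is symmetric, so in equilibrium e_C = e_N: the reaction function gives (5/3)e_N = 34/3, hence e_N = 6.8.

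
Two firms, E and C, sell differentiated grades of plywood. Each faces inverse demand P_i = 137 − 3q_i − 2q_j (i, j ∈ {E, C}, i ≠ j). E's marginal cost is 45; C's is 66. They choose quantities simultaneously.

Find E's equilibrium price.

83.4375

Firm E's profit: π = q_E(137 − 3q_E − 2q_C) − 45q_E.
∂π/∂q_E = 92 − 6q_E − 2q_C = 0 ⇒ q_E = 46/3 − (1/3)q_C.
Similarly q_C = 71/6 − (1/3)q_E.
Substituting the second reaction function into the first: q_E = 46/3 − (1/3)(71/6 − (1/3)q_E), which gives (8/9)q_E = 205/18 ⇒ q_E = 12.8125.
Then q_C = 71/6 − (1/3)·12.8125 = 7.5625.
P_E = 137 − 3·12.8125 − 2·7.5625 = 83.4375.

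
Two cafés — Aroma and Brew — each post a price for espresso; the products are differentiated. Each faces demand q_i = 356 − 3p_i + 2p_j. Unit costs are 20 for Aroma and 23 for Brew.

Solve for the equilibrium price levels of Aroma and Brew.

Aroma's profit: π = (p_{Aroma} − 20)(356 − 3p_{Aroma} + 2p_{Brew}).
∂π/∂p_{Aroma} = 416 − 6p_{Aroma} + 2p_{Brew} = 0 ⇒ p_{Aroma} = 208/3 + (1/3)p_{Brew}.
Similarly p_{Brew} = 425/6 + (1/3)p_{Aroma}.
Solving the two reaction functions simultaneously: (1 − (1/3)(1/3))p_{Aroma} = 208/3 + (1/3)·(425/6), so (8/9)p_{Aroma} = 1673/18 and p_{Aroma} = 104.5625.
Then p_{Brew} = 425/6 + (1/3)·104.5625 = 105.6875.

104.5625, 105.6875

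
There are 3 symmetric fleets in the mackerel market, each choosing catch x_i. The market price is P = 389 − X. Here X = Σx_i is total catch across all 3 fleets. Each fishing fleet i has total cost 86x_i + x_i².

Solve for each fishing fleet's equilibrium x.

A representative fishing fleet's profit is π_i = x_i(389 − X) − 86x_i − x_i², with X = x_i + Σ_{j≠i} x_j.
First-order condition: 303 − 4x_i − Σ_{j≠i} x_j = 0.
With identical fishing fleets, set every x_j = x: then 303 − 4x − 2x = 0, i.e. x = 303/6 = 50.5.

50.5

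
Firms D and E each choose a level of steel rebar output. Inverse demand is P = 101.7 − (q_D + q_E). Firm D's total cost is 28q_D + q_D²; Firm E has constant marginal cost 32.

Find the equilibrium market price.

61.3

Firm D's profit: π = q_D(101.7 − (q_D + q_E)) − 28q_D − q_D².
∂π/∂q_D = 73.7 − 4q_D − q_E = 0, so q_D = 18.425 − 0.25q_E.
For E: ∂π/∂q_E = 69.7 − 2q_E − q_D = 0 ⇒ q_E = 34.85 − 0.5q_D.
Plugging q_E into D's best response: q_D = 18.425 − 0.25(34.85 − 0.5q_D) ⇒ 0.875q_D = 9.7125, so q_D = 11.1.
Then q_E = 34.85 − 0.5·11.1 = 29.3.
Equilibrium price: P = 101.7 − 40.4 = 61.3.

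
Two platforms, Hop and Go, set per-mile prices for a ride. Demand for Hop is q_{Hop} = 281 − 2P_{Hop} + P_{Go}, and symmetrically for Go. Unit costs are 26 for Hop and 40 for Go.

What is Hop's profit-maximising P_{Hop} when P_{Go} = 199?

Hop's profit: π = (P_{Hop} − 26)(281 − 2P_{Hop} + P_{Go}).
∂π/∂P_{Hop} = 333 − 4P_{Hop} + P_{Go} = 0 ⇒ P_{Hop} = 83.25 + 0.25P_{Go}.
At P_{Go} = 199: P_{Hop} = 83.25 + 0.25·199 = 133.

133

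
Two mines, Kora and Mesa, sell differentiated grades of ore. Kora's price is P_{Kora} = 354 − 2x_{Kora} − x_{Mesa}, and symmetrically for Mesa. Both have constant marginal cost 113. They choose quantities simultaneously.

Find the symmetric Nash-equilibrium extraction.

Mine Kora's profit: π = x_{Kora}(354 − 2x_{Kora} − x_{Mesa}) − 113x_{Kora}.
∂π/∂x_{Kora} = 241 − 4x_{Kora} − x_{Mesa} = 0 ⇒ x_{Kora} = 60.25 − 0.25x_{Mesa}.
The game is symmetric, so in equilibrium x_{Mesa} = x_{Kora}: the reaction function gives 1.25x_{Kora} = 60.25, hence x_{Kora} = 48.2.

48.2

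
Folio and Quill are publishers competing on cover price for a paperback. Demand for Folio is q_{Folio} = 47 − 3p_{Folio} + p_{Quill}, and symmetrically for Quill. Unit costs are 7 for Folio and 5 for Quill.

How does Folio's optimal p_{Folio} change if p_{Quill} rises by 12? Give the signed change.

2

Folio's profit: π = (p_{Folio} − 7)(47 − 3p_{Folio} + p_{Quill}).
∂π/∂p_{Folio} = 68 − 6p_{Folio} + p_{Quill} = 0 ⇒ p_{Folio} = 34/3 + (1/6)p_{Quill}.
The reaction-function slope is 1/6, so a 12-unit rise in p_{Quill} moves p_{Folio} by 1/6 × 12 = 2. Folio's best response rises — the actions are strategic complements.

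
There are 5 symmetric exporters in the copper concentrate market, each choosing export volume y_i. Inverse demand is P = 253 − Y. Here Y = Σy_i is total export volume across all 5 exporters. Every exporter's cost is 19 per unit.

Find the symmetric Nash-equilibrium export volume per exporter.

39

A representative exporter's profit is π_i = y_i(253 − Y) − 19y_i, with Y = y_i + Σ_{j≠i} y_j.
First-order condition: 234 − 2y_i − Σ_{j≠i} y_j = 0.
Imposing symmetry (y_j = y for all j) turns Σ_{j≠i} y_j into 4y, so 234 = 6y and y = 39.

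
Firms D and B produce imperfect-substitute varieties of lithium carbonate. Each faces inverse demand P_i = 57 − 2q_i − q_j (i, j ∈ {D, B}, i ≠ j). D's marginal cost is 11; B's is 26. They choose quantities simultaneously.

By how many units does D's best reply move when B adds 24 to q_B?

-6

Firm D's profit: π = q_D(57 − 2q_D − q_B) − 11q_D.
∂π/∂q_D = 46 − 4q_D − q_B = 0 ⇒ q_D = 11.5 − 0.25q_B.
The reaction-function slope is −0.25, so a 24-unit rise in q_B moves q_D by −0.25 × 24 = −6. D's best response falls — the actions are strategic substitutes.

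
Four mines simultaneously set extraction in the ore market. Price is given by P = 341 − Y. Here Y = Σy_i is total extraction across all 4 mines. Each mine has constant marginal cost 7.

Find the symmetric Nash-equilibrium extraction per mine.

66.8

A representative mine's profit is π_i = y_i(341 − Y) − 7y_i, with Y = y_i + Σ_{j≠i} y_j.
First-order condition: 334 − 2y_i − Σ_{j≠i} y_j = 0.
Imposing symmetry (y_j = y for all j) turns Σ_{j≠i} y_j into 3y, so 334 = 5y and y = 66.8.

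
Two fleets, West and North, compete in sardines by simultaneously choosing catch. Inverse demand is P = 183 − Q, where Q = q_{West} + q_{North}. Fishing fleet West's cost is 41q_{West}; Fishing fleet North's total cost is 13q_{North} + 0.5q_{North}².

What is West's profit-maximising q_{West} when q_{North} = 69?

Fishing fleet West's profit: π = q_{West}(183 − (q_{West} + q_{North})) − 41q_{West}.
∂π/∂q_{West} = 142 − 2q_{West} − q_{North} = 0, so q_{West} = 71 − 0.5q_{North}.
At q_{North} = 69: q_{West} = 71 − 0.5·69 = 36.5.

36.5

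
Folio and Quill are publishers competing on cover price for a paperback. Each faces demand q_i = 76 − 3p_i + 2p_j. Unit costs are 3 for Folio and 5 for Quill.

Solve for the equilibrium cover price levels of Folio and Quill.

21.625, 22.375

Folio's profit: π = (p_{Folio} − 3)(76 − 3p_{Folio} + 2p_{Quill}).
∂π/∂p_{Folio} = 85 − 6p_{Folio} + 2p_{Quill} = 0 ⇒ p_{Folio} = 85/6 + (1/3)p_{Quill}.
Similarly p_{Quill} = 91/6 + (1/3)p_{Folio}.
Solving the two reaction functions simultaneously: (1 − (1/3)(1/3))p_{Folio} = 85/6 + (1/3)·(91/6), so (8/9)p_{Folio} = 173/9 and p_{Folio} = 21.625.
Then p_{Quill} = 91/6 + (1/3)·21.625 = 22.375.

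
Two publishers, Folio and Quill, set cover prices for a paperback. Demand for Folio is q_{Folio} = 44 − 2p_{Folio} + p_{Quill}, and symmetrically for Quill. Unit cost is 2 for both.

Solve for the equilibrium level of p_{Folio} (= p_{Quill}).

Folio's profit: π = (p_{Folio} − 2)(44 − 2p_{Folio} + p_{Quill}).
∂π/∂p_{Folio} = 48 − 4p_{Folio} + p_{Quill} = 0 ⇒ p_{Folio} = 12 + 0.25p_{Quill}.
By symmetry p_{Quill} = p_{Folio}; substituting into the reaction function, 0.75p_{Folio} = 12 and p_{Folio} = 16.

16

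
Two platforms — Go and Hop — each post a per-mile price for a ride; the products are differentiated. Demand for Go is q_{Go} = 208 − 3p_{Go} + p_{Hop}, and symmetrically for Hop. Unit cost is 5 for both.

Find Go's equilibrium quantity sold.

Go's profit: π = (p_{Go} − 5)(208 − 3p_{Go} + p_{Hop}).
∂π/∂p_{Go} = 223 − 6p_{Go} + p_{Hop} = 0 ⇒ p_{Go} = 223/6 + (1/6)p_{Hop}.
Setting p_{Go} = p_{Hop} in the reaction function: p_{Go} = 223/6 + (1/6)p_{Go}, so p_{Go} = (223/6) / (5/6) = 44.6.
q_{Go} = 208 − 3·44.6 + 44.6 = 118.8.

118.8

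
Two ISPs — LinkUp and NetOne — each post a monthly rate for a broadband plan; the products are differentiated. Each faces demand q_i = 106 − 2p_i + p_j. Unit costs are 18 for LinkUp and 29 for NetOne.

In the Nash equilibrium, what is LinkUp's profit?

1897.28

LinkUp's profit: π = (p_{LinkUp} − 18)(106 − 2p_{LinkUp} + p_{NetOne}).
∂π/∂p_{LinkUp} = 142 − 4p_{LinkUp} + p_{NetOne} = 0 ⇒ p_{LinkUp} = 35.5 + 0.25p_{NetOne}.
Similarly p_{NetOne} = 41 + 0.25p_{LinkUp}.
Plugging p_{NetOne} into LinkUp's best response: p_{LinkUp} = 35.5 + 0.25(41 + 0.25p_{LinkUp}) ⇒ 0.9375p_{LinkUp} = 45.75, so p_{LinkUp} = 48.8.
Then p_{NetOne} = 41 + 0.25·48.8 = 53.2.
q_{LinkUp} = 106 − 2·48.8 + 53.2 = 61.6.
Profit = (48.8 − 18)·61.6 = 1897.28.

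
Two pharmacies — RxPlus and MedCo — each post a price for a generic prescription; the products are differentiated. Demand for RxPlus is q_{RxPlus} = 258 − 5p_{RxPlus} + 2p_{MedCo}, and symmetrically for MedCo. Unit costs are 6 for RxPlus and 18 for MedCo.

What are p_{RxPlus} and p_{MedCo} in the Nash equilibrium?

RxPlus's profit: π = (p_{RxPlus} − 6)(258 − 5p_{RxPlus} + 2p_{MedCo}).
∂π/∂p_{RxPlus} = 288 − 10p_{RxPlus} + 2p_{MedCo} = 0 ⇒ p_{RxPlus} = 28.8 + 0.2p_{MedCo}.
Similarly p_{MedCo} = 34.8 + 0.2p_{RxPlus}.
Plugging p_{MedCo} into RxPlus's best response: p_{RxPlus} = 28.8 + 0.2(34.8 + 0.2p_{RxPlus}) ⇒ 0.96p_{RxPlus} = 35.76, so p_{RxPlus} = 37.25.
Then p_{MedCo} = 34.8 + 0.2·37.25 = 42.25.

37.25, 42.25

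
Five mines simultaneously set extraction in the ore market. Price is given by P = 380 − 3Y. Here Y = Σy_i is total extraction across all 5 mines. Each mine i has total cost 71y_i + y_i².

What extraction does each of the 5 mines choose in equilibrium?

A representative mine's profit is π_i = y_i(380 − 3Y) − 71y_i − y_i², with Y = y_i + Σ_{j≠i} y_j.
First-order condition: 309 − 8y_i − 3Σ_{j≠i} y_j = 0.
Imposing symmetry (y_j = y for all j) turns Σ_{j≠i} y_j into 4y, so 309 = 20y and y = 15.45.

15.45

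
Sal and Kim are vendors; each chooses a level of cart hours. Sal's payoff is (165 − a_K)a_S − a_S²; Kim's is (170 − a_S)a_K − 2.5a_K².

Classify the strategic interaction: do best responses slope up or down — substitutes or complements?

strategic substitutes

Expanding Sal's payoff: 165a_S − a_Ka_S − a_S².
∂π/∂a_S = 165 − a_K − 2a_S = 0, so a_S = 82.5 − 0.5a_K.
The best-response slope da_S/da_K = −0.5 < 0: the reaction function is downward-sloping, so the choices are strategic substitutes.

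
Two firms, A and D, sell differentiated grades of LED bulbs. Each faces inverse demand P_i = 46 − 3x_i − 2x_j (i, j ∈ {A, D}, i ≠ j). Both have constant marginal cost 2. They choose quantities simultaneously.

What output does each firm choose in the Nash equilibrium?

5.5

Firm A's profit: π = x_A(46 − 3x_A − 2x_D) − 2x_A.
∂π/∂x_A = 44 − 6x_A − 2x_D = 0 ⇒ x_A = 22/3 − (1/3)x_D.
Setting x_A = x_D in the reaction function: x_A = 22/3 − (1/3)x_A, so x_A = (22/3) / (4/3) = 5.5.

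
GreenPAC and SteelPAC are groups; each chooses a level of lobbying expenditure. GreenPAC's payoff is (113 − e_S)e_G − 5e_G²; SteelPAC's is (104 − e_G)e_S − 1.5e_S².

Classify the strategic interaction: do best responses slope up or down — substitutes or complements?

strategic substitutes

Expanding GreenPAC's payoff: 113e_G − e_Se_G − 5e_G².
∂π/∂e_G = 113 − e_S − 10e_G = 0, so e_G = 11.3 − 0.1e_S.
The best-response slope de_G/de_S = −0.1 < 0: the reaction function is downward-sloping, so the choices are strategic substitutes.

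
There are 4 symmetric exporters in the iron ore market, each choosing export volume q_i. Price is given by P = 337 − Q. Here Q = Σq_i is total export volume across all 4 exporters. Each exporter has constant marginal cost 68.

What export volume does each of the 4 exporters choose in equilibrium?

53.8

A representative exporter's profit is π_i = q_i(337 − Q) − 68q_i, with Q = q_i + Σ_{j≠i} q_j.
First-order condition: 269 − 2q_i − Σ_{j≠i} q_j = 0.
In a symmetric equilibrium every exporter chooses the same q, so Σ_{j≠i} q_j = 3q. The condition becomes 269 − 5q = 0, giving q = 269/5 = 53.8.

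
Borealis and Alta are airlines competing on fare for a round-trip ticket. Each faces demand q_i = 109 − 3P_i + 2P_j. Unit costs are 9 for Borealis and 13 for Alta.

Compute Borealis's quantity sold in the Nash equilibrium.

77.25

Borealis's profit: π = (P_{Borealis} − 9)(109 − 3P_{Borealis} + 2P_{Alta}).
∂π/∂P_{Borealis} = 136 − 6P_{Borealis} + 2P_{Alta} = 0 ⇒ P_{Borealis} = 68/3 + (1/3)P_{Alta}.
Similarly P_{Alta} = 74/3 + (1/3)P_{Borealis}.
Solving the two reaction functions simultaneously: (1 − (1/3)(1/3))P_{Borealis} = 68/3 + (1/3)·(74/3), so (8/9)P_{Borealis} = 278/9 and P_{Borealis} = 34.75.
Then P_{Alta} = 74/3 + (1/3)·34.75 = 36.25.
q_{Borealis} = 109 − 3·34.75 + 2·36.25 = 77.25.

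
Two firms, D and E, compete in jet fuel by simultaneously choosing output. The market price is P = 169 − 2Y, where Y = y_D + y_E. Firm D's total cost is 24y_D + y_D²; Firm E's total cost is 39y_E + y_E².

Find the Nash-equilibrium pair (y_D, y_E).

Firm D's profit: π = y_D(169 − 2(y_D + y_E)) − 24y_D − y_D².
∂π/∂y_D = 145 − 6y_D − 2y_E = 0, so y_D = 145/6 − (1/3)y_E.
By the same steps for E: y_E = 65/3 − (1/3)y_D.
Solving the two reaction functions simultaneously: (1 − (−1/3)(−1/3))y_D = 145/6 − (1/3)·(65/3), so (8/9)y_D = 305/18 and y_D = 19.0625.
Then y_E = 65/3 − (1/3)·19.0625 = 15.3125.

19.0625, 15.3125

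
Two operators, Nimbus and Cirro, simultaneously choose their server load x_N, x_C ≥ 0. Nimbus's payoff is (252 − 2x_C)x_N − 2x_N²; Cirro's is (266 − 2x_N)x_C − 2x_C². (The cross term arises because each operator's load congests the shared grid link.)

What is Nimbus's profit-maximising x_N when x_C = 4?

61

Expanding Nimbus's payoff: 252x_N − 2x_Cx_N − 2x_N².
∂π/∂x_N = 252 − 2x_C − 4x_N = 0, so x_N = 63 − 0.5x_C.
At x_C = 4: x_N = 63 − 0.5·4 = 61.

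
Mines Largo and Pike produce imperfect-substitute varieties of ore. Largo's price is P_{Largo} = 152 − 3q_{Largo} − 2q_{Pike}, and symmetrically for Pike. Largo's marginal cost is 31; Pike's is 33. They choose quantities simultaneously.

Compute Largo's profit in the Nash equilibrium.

Mine Largo's profit: π = q_{Largo}(152 − 3q_{Largo} − 2q_{Pike}) − 31q_{Largo}.
∂π/∂q_{Largo} = 121 − 6q_{Largo} − 2q_{Pike} = 0 ⇒ q_{Largo} = 121/6 − (1/3)q_{Pike}.
Similarly q_{Pike} = 119/6 − (1/3)q_{Largo}.
Plugging q_{Pike} into Largo's best response: q_{Largo} = 121/6 − (1/3)(119/6 − (1/3)q_{Largo}) ⇒ (8/9)q_{Largo} = 122/9, so q_{Largo} = 15.25.
Then q_{Pike} = 119/6 − (1/3)·15.25 = 14.75.
P_{Largo} = 152 − 3·15.25 − 2·14.75 = 76.75.
Profit = (76.75 − 31)·15.25 = 697.6875.

697.6875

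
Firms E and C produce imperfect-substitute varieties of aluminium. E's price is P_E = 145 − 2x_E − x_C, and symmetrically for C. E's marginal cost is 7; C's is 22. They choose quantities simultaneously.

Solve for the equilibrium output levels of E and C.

28.6, 23.6

Firm E's profit: π = x_E(145 − 2x_E − x_C) − 7x_E.
∂π/∂x_E = 138 − 4x_E − x_C = 0 ⇒ x_E = 34.5 − 0.25x_C.
Similarly x_C = 30.75 − 0.25x_E.
Substituting the second reaction function into the first: x_E = 34.5 − 0.25(30.75 − 0.25x_E), which gives 0.9375x_E = 26.8125 ⇒ x_E = 28.6.
Then x_C = 30.75 − 0.25·28.6 = 23.6.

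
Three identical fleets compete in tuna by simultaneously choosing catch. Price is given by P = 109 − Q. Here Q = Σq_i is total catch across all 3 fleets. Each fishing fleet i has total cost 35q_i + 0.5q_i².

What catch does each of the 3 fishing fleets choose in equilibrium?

A representative fishing fleet's profit is π_i = q_i(109 − Q) − 35q_i − 0.5q_i², with Q = q_i + Σ_{j≠i} q_j.
First-order condition: 74 − 3q_i − Σ_{j≠i} q_j = 0.
Imposing symmetry (q_j = q for all j) turns Σ_{j≠i} q_j into 2q, so 74 = 5q and q = 14.8.

14.8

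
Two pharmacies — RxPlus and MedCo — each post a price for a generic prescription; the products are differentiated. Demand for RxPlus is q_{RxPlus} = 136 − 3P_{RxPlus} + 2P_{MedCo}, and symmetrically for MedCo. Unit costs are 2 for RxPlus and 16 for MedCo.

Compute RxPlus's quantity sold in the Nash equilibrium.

RxPlus's profit: π = (P_{RxPlus} − 2)(136 − 3P_{RxPlus} + 2P_{MedCo}).
∂π/∂P_{RxPlus} = 142 − 6P_{RxPlus} + 2P_{MedCo} = 0 ⇒ P_{RxPlus} = 71/3 + (1/3)P_{MedCo}.
Similarly P_{MedCo} = 92/3 + (1/3)P_{RxPlus}.
Plugging P_{MedCo} into RxPlus's best response: P_{RxPlus} = 71/3 + (1/3)(92/3 + (1/3)P_{RxPlus}) ⇒ (8/9)P_{RxPlus} = 305/9, so P_{RxPlus} = 38.125.
Then P_{MedCo} = 92/3 + (1/3)·38.125 = 43.375.
q_{RxPlus} = 136 − 3·38.125 + 2·43.375 = 108.375.

108.375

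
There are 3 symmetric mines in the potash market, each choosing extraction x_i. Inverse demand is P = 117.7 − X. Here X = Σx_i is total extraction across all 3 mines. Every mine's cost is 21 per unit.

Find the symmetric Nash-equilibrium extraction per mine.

24.175

A representative mine's profit is π_i = x_i(117.7 − X) − 21x_i, with X = x_i + Σ_{j≠i} x_j.
First-order condition: 96.7 − 2x_i − Σ_{j≠i} x_j = 0.
In a symmetric equilibrium every mine chooses the same x, so Σ_{j≠i} x_j = 2x. The condition becomes 96.7 − 4x = 0, giving x = 96.7/4 = 24.175.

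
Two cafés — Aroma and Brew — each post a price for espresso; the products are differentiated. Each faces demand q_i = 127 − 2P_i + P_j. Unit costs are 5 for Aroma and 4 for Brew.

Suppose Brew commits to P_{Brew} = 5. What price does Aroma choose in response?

35.5

Aroma's profit: π = (P_{Aroma} − 5)(127 − 2P_{Aroma} + P_{Brew}).
∂π/∂P_{Aroma} = 137 − 4P_{Aroma} + P_{Brew} = 0 ⇒ P_{Aroma} = 34.25 + 0.25P_{Brew}.
At P_{Brew} = 5: P_{Aroma} = 34.25 + 0.25·5 = 35.5.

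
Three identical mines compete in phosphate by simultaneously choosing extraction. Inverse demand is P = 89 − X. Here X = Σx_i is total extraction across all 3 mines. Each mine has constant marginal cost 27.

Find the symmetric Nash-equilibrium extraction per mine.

15.5

A representative mine's profit is π_i = x_i(89 − X) − 27x_i, with X = x_i + Σ_{j≠i} x_j.
First-order condition: 62 − 2x_i − Σ_{j≠i} x_j = 0.
With identical mines, set every x_j = x: then 62 − 2x − 2x = 0, i.e. x = 62/4 = 15.5.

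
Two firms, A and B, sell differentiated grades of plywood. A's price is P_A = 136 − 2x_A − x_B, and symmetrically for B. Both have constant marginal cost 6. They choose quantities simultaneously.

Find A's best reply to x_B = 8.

30.5

Firm A's profit: π = x_A(136 − 2x_A − x_B) − 6x_A.
∂π/∂x_A = 130 − 4x_A − x_B = 0 ⇒ x_A = 32.5 − 0.25x_B.
At x_B = 8: x_A = 32.5 − 0.25·8 = 30.5.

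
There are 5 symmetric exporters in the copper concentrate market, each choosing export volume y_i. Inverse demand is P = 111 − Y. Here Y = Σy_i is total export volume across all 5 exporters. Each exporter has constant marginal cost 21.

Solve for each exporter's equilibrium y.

15

A representative exporter's profit is π_i = y_i(111 − Y) − 21y_i, with Y = y_i + Σ_{j≠i} y_j.
First-order condition: 90 − 2y_i − Σ_{j≠i} y_j = 0.
Imposing symmetry (y_j = y for all j) turns Σ_{j≠i} y_j into 4y, so 90 = 6y and y = 15.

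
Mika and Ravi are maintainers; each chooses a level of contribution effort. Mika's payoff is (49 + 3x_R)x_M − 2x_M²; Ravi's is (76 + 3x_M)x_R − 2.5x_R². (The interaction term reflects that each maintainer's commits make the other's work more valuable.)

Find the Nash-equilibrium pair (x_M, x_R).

Expanding Mika's payoff: 49x_M + 3x_Rx_M − 2x_M².
∂π/∂x_M = 49 + 3x_R − 4x_M = 0, so x_M = 12.25 + 0.75x_R.
Likewise for Ravi: x_R = 15.2 + 0.6x_M.
Plugging x_R into Mika's best response: x_M = 12.25 + 0.75(15.2 + 0.6x_M) ⇒ 0.55x_M = 23.65, so x_M = 43.
Then x_R = 15.2 + 0.6·43 = 41.

43, 41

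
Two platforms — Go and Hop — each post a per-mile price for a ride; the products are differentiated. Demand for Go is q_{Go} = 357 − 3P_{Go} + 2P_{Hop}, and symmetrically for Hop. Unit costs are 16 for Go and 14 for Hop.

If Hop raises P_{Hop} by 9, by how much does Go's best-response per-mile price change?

3

Go's profit: π = (P_{Go} − 16)(357 − 3P_{Go} + 2P_{Hop}).
∂π/∂P_{Go} = 405 − 6P_{Go} + 2P_{Hop} = 0 ⇒ P_{Go} = 67.5 + (1/3)P_{Hop}.
The reaction-function slope is 1/3, so a 9-unit rise in P_{Hop} moves P_{Go} by 1/3 × 9 = 3. Go's best response rises — the actions are strategic complements.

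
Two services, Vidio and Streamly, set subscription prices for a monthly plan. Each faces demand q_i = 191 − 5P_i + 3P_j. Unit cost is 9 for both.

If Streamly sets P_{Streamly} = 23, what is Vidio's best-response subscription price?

Vidio's profit: π = (P_{Vidio} − 9)(191 − 5P_{Vidio} + 3P_{Streamly}).
∂π/∂P_{Vidio} = 236 − 10P_{Vidio} + 3P_{Streamly} = 0 ⇒ P_{Vidio} = 23.6 + 0.3P_{Streamly}.
At P_{Streamly} = 23: P_{Vidio} = 23.6 + 0.3·23 = 30.5.

30.5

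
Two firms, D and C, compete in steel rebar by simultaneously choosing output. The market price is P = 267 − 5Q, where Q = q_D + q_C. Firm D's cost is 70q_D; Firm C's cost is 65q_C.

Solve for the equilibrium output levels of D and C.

Firm D's profit: π = q_D(267 − 5(q_D + q_C)) − 70q_D.
∂π/∂q_D = 197 − 10q_D − 5q_C = 0, so q_D = 19.7 − 0.5q_C.
By the same steps for C: q_C = 20.2 − 0.5q_D.
Plugging q_C into D's best response: q_D = 19.7 − 0.5(20.2 − 0.5q_D) ⇒ 0.75q_D = 9.6, so q_D = 12.8.
Then q_C = 20.2 − 0.5·12.8 = 13.8.

12.8, 13.8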